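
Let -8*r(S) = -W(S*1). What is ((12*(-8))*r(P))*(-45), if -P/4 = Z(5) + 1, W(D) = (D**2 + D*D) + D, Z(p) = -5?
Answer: 285120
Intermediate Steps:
W(D) = D + 2*D**2 (W(D) = (D**2 + D**2) + D = 2*D**2 + D = D + 2*D**2)
P = 16 (P = -4*(-5 + 1) = -4*(-4) = 16)
r(S) = S*(1 + 2*S)/8 (r(S) = -(-1)*(S*1)*(1 + 2*(S*1))/8 = -(-1)*S*(1 + 2*S)/8 = S*(1 + 2*S)/8)
((12*(-8))*r(P))*(-45) = ((12*(-8))*((1/8)*16*(1 + 2*16)))*(-45) = -12*16*(1 + 32)*(-45) = -12*16*33*(-45) = -96*66*(-45) = -6336*(-45) = 285120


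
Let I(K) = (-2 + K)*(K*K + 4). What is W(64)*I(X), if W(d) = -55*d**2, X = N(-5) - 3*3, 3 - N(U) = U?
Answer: 3379200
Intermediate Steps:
N(U) = 3 - U
X = -1 (X = (3 - 1*(-5)) - 3*3 = (3 + 5) - 9 = 8 - 9 = -1)
I(K) = (-2 + K)*(4 + K**2) (I(K) = (-2 + K)*(K**2 + 4) = (-2 + K)*(4 + K**2))
W(64)*I(X) = (-55*64**2)*(-8 + (-1)**3 - 2*(-1)**2 + 4*(-1)) = (-55*4096)*(-8 - 1 - 2*1 - 4) = -225280*(-8 - 1 - 2 - 4) = -225280*(-15) = 3379200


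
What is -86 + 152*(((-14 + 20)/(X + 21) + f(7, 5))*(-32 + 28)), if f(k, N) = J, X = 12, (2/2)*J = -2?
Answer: 11214/11 ≈ 1019.5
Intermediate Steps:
J = -2
f(k, N) = -2
-86 + 152*(((-14 + 20)/(X + 21) + f(7, 5))*(-32 + 28)) = -86 + 152*(((-14 + 20)/(12 + 21) - 2)*(-32 + 28)) = -86 + 152*((6/33 - 2)*(-4)) = -86 + 152*((6*(1/33) - 2)*(-4)) = -86 + 152*((2/11 - 2)*(-4)) = -86 + 152*(-20/11*(-4)) = -86 + 152*(80/11) = -86 + 12160/11 = 11214/11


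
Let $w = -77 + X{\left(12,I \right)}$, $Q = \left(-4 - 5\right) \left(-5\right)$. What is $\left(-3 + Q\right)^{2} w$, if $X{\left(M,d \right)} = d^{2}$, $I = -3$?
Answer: $-119952$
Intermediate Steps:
$Q = 45$ ($Q = \left(-9\right) \left(-5\right) = 45$)
$w = -68$ ($w = -77 + \left(-3\right)^{2} = -77 + 9 = -68$)
$\left(-3 + Q\right)^{2} w = \left(-3 + 45\right)^{2} \left(-68\right) = 42^{2} \left(-68\right) = 1764 \left(-68\right) = -119952$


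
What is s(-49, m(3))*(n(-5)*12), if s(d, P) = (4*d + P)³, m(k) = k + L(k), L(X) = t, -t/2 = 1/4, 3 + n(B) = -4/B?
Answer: 1912699899/10 ≈ 1.9127e+8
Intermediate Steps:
n(B) = -3 - 4/B
t = -½ (t = -2/4 = -2*¼ = -½ ≈ -0.50000)
L(X) = -½
m(k) = -½ + k (m(k) = k - ½ = -½ + k)
s(d, P) = (P + 4*d)³
s(-49, m(3))*(n(-5)*12) = ((-½ + 3) + 4*(-49))³*((-3 - 4/(-5))*12) = (5/2 - 196)³*((-3 - 4*(-⅕))*12) = (-387/2)³*((-3 + ⅘)*12) = -(-637566633)*12/40 = -57960603/8*(-132/5) = 1912699899/10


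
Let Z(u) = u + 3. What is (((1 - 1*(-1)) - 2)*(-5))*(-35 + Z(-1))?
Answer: 0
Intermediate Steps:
Z(u) = 3 + u
(((1 - 1*(-1)) - 2)*(-5))*(-35 + Z(-1)) = (((1 - 1*(-1)) - 2)*(-5))*(-35 + (3 - 1)) = (((1 + 1) - 2)*(-5))*(-35 + 2) = ((2 - 2)*(-5))*(-33) = (0*(-5))*(-33) = 0*(-33) = 0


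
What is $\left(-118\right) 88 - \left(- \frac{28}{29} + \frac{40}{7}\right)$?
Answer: $- \frac{2108916}{203} \approx -10389.0$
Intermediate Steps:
$\left(-118\right) 88 - \left(- \frac{28}{29} + \frac{40}{7}\right) = -10384 - \frac{964}{203} = - \frac{2108916}{203}$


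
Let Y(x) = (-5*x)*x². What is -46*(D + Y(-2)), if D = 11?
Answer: -2346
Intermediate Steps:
Y(x) = -5*x³
-46*(D + Y(-2)) = -46*(11 - 5*(-2)³) = -46*(11 - 5*(-8)) = -46*(11 + 40) = -46*51 = -2346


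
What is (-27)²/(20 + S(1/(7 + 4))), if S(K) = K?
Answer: 8019/221 ≈ 36.285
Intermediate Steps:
(-27)²/(20 + S(1/(7 + 4))) = (-27)²/(20 + 1/(7 + 4)) = 729/(20 + 1/11) = 729/(221/11) = (11/221)*729 = 8019/221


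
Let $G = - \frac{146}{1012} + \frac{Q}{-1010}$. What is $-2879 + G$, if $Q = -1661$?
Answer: $- \frac{367643751}{127765} \approx -2877.5$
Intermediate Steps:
$G = \frac{191684}{127765}$ ($G = - \frac{146}{1012} - \frac{1661}{-1010} = \left(-146\right) \frac{1}{1012} - - \frac{1661}{1010} = - \frac{73}{506} + \frac{1661}{1010} = \frac{191684}{127765} \approx 1.5003$)
$-2879 + G = -2879 + \frac{191684}{127765} = - \frac{367643751}{127765}$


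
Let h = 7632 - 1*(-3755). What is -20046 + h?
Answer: -8659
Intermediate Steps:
h = 11387 (h = 7632 + 3755 = 11387)
-20046 + h = -20046 + 11387 = -8659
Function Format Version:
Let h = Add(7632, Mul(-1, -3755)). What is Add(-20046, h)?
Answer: -8659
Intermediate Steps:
h = 11387 (h = Add(7632, 3755) = 11387)
Add(-20046, h) = Add(-20046, 11387) = -8659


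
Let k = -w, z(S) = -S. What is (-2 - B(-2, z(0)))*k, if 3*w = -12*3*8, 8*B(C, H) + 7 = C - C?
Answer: -108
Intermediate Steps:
B(C, H) = -7/8 (B(C, H) = -7/8 + (C - C)/8 = -7/8 + (1/8)*0 = -7/8 + 0 = -7/8)
w = -96 (w = (-12*3*8)/3 = (-36*8)/3 = (1/3)*(-288) = -96)
k = 96 (k = -1*(-96) = 96)
(-2 - B(-2, z(0)))*k = (-2 - 1*(-7/8))*96 = (-2 + 7/8)*96 = -9/8*96 = -108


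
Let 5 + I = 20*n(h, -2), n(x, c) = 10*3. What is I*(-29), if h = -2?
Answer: -17255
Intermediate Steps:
n(x, c) = 30
I = 595 (I = -5 + 20*30 = -5 + 600 = 595)
I*(-29) = 595*(-29) = -17255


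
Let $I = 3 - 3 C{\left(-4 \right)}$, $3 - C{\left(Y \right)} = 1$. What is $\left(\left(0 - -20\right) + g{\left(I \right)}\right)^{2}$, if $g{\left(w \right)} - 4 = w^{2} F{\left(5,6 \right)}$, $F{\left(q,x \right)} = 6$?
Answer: $6084$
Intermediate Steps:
$C{\left(Y \right)} = 2$ ($C{\left(Y \right)} = 3 - 1 = 2$)
$I = -3$ ($I = 3 - 6 = -3$)
$g{\left(w \right)} = 4 + 6 w^{2}$ ($g{\left(w \right)} = 4 + w^{2} \cdot 6 = 4 + 6 w^{2}$)
$\left(\left(0 - -20\right) + g{\left(I \right)}\right)^{2} = \left(\left(0 - -20\right) + \left(4 + 6 \left(-3\right)^{2}\right)\right)^{2} = \left(\left(0 + 20\right) + \left(4 + 6 \cdot 9\right)\right)^{2} = \left(20 + \left(4 + 54\right)\right)^{2} = \left(20 + 58\right)^{2} = 78^{2} = 6084$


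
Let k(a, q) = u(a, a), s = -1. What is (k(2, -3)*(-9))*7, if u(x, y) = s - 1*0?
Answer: 63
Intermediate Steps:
u(x, y) = -1 (u(x, y) = -1 - 1*0 = -1 + 0 = -1)
k(a, q) = -1
(k(2, -3)*(-9))*7 = -1*(-9)*7 = 9*7 = 63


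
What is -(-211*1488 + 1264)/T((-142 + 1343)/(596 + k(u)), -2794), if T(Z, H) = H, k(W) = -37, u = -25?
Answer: -156352/1397 ≈ -111.92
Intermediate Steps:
-(-211*1488 + 1264)/T((-142 + 1343)/(596 + k(u)), -2794) = -(-211*1488 + 1264)/(-2794) = -(-313968 + 1264)*(-1)/2794 = -(-312704)*(-1)/2794 = -1*156352/1397 = -156352/1397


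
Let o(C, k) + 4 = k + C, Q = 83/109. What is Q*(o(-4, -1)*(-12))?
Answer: 8964/109 ≈ 82.239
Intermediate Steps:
Q = 83/109 (Q = 83*(1/109) = 83/109 ≈ 0.76147)
o(C, k) = -4 + C + k (o(C, k) = -4 + (k + C) = -4 + (C + k) = -4 + C + k)
Q*(o(-4, -1)*(-12)) = 83*((-4 - 4 - 1)*(-12))/109 = 83*(-9*(-12))/109 = (83/109)*108 = 8964/109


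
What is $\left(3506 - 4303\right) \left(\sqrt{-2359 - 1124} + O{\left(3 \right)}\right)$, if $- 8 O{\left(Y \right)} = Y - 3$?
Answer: $- 7173 i \sqrt{43} \approx - 47037.0 i$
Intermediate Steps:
$O{\left(Y \right)} = \frac{3}{8} - \frac{Y}{8}$ ($O{\left(Y \right)} = - \frac{Y - 3}{8} = - \frac{-3 + Y}{8} = \frac{3}{8} - \frac{Y}{8}$)
$\left(3506 - 4303\right) \left(\sqrt{-2359 - 1124} + O{\left(3 \right)}\right) = \left(3506 - 4303\right) \left(\sqrt{-2359 - 1124} + \left(\frac{3}{8} - \frac{3}{8}\right)\right) = - 797 \left(\sqrt{-3483} + \left(\frac{3}{8} - \frac{3}{8}\right)\right) = - 797 \left(9 i \sqrt{43} + 0\right) = - 797 \cdot 9 i \sqrt{43} = - 7173 i \sqrt{43}$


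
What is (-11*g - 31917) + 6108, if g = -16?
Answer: -25633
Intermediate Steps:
(-11*g - 31917) + 6108 = (-11*(-16) - 31917) + 6108 = (176 - 31917) + 6108 = -31741 + 6108 = -25633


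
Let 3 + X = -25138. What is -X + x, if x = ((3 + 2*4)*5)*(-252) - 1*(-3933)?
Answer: 15214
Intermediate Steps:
X = -25141 (X = -3 - 25138 = -25141)
x = -9927 (x = ((3 + 8)*5)*(-252) + 3933 = (11*5)*(-252) + 3933 = 55*(-252) + 3933 = -13860 + 3933 = -9927)
-X + x = -1*(-25141) - 9927 = 25141 - 9927 = 15214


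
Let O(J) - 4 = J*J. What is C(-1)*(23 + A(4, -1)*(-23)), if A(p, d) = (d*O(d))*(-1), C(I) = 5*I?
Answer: 460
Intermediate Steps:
O(J) = 4 + J² (O(J) = 4 + J*J = 4 + J²)
A(p, d) = -d*(4 + d²) (A(p, d) = (d*(4 + d²))*(-1) = -d*(4 + d²))
C(-1)*(23 + A(4, -1)*(-23)) = (5*(-1))*(23 - 1*(-1)*(4 + (-1)²)*(-23)) = -5*(23 - 1*(-1)*(4 + 1)*(-23)) = -5*(23 - 1*(-1)*5*(-23)) = -5*(23 + 5*(-23)) = -5*(23 - 115) = -5*(-92) = 460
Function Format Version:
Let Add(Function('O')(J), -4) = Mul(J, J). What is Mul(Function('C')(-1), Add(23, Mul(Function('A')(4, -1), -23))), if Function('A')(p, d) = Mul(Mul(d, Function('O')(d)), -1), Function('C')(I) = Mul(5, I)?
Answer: 460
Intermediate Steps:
Function('O')(J) = Add(4, Pow(J, 2)) (Function('O')(J) = Add(4, Mul(J, J)) = Add(4, Pow(J, 2)))
Function('A')(p, d) = Mul(-1, d, Add(4, Pow(d, 2))) (Function('A')(p, d) = Mul(Mul(d, Add(4, Pow(d, 2))), -1) = Mul(-1, d, Add(4, Pow(d, 2))))
Mul(Function('C')(-1), Add(23, Mul(Function('A')(4, -1), -23))) = Mul(Mul(5, -1), Add(23, Mul(Mul(-1, -1, Add(4, Pow(-1, 2))), -23))) = Mul(-5, Add(23, Mul(Mul(-1, -1, Add(4, 1)), -23))) = Mul(-5, Add(23, Mul(Mul(-1, -1, 5), -23))) = Mul(-5, Add(23, Mul(5, -23))) = Mul(-5, Add(23, -115)) = Mul(-5, -92) = 460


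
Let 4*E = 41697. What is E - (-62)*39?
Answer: 51369/4 ≈ 12842.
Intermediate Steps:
E = 41697/4 (E = (¼)*41697 = 41697/4 ≈ 10424.)
E - (-62)*39 = 41697/4 - (-62)*39 = 41697/4 - 1*(-2418) = 41697/4 + 2418 = 51369/4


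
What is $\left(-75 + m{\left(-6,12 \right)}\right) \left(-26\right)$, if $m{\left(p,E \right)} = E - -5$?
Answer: $1508$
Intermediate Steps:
$m{\left(p,E \right)} = 5 + E$ ($m{\left(p,E \right)} = E + 5 = 5 + E$)
$\left(-75 + m{\left(-6,12 \right)}\right) \left(-26\right) = \left(-75 + \left(5 + 12\right)\right) \left(-26\right) = \left(-75 + 17\right) \left(-26\right) = \left(-58\right) \left(-26\right) = 1508$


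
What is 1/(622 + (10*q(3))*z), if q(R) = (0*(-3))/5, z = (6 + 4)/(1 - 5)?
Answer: 1/622 ≈ 0.0016077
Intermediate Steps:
z = -5/2 (z = 10/(-4) = 10*(-¼) = -5/2 ≈ -2.5000)
q(R) = 0 (q(R) = 0*(⅕) = 0)
1/(622 + (10*q(3))*z) = 1/(622 + (10*0)*(-5/2)) = 1/(622 + 0*(-5/2)) = 1/(622 + 0) = 1/622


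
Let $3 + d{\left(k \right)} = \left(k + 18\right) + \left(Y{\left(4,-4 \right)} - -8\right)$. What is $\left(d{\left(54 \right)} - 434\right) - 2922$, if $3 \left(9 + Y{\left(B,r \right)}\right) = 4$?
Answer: $- \frac{9860}{3} \approx -3286.7$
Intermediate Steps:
$Y{\left(B,r \right)} = - \frac{23}{3}$ ($Y{\left(B,r \right)} = -9 + \frac{1}{3} \cdot 4 = -9 + \frac{4}{3} = - \frac{23}{3}$)
$d{\left(k \right)} = \frac{46}{3} + k$ ($d{\left(k \right)} = -3 + \left(\left(k + 18\right) - - \frac{1}{3}\right) = -3 + \left(\left(18 + k\right) + \left(- \frac{23}{3} + 8\right)\right) = -3 + \left(\left(18 + k\right) + \frac{1}{3}\right) = -3 + \left(\frac{55}{3} + k\right) = \frac{46}{3} + k$)
$\left(d{\left(54 \right)} - 434\right) - 2922 = \left(\left(\frac{46}{3} + 54\right) - 434\right) - 2922 = \left(\frac{208}{3} - 434\right) - 2922 = - \frac{1094}{3} - 2922 = - \frac{9860}{3}$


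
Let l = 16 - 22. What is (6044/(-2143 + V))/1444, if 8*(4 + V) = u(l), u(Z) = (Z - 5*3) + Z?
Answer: -12088/6210283 ≈ -0.0019464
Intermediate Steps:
l = -6
u(Z) = -15 + 2*Z (u(Z) = (Z - 15) + Z = (-15 + Z) + Z = -15 + 2*Z)
V = -59/8 (V = -4 + (-15 + 2*(-6))/8 = -4 + (-15 - 12)/8 = -4 + (1/8)*(-27) = -4 - 27/8 = -59/8 ≈ -7.3750)
(6044/(-2143 + V))/1444 = (6044/(-2143 - 59/8))/1444 = (6044/(-17203/8))*(1/1444) = (6044*(-8/17203))*(1/1444) = -48352/17203*1/1444 = -12088/6210283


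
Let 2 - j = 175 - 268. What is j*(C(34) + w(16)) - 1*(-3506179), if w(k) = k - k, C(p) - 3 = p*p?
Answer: 3616284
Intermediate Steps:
C(p) = 3 + p² (C(p) = 3 + p*p = 3 + p²)
j = 95 (j = 2 - (175 - 268) = 2 - 1*(-93) = 2 + 93 = 95)
w(k) = 0
j*(C(34) + w(16)) - 1*(-3506179) = 95*((3 + 34²) + 0) - 1*(-3506179) = 95*((3 + 1156) + 0) + 3506179 = 95*(1159 + 0) + 3506179 = 95*1159 + 3506179 = 110105 + 3506179 = 3616284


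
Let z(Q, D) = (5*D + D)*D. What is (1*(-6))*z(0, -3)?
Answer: -324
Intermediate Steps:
z(Q, D) = 6*D**2 (z(Q, D) = (6*D)*D = 6*D**2)
(1*(-6))*z(0, -3) = (1*(-6))*(6*(-3)**2) = -36*9 = -6*54 = -324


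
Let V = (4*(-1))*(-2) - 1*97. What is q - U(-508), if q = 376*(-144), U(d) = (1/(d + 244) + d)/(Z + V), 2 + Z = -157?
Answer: -3545050081/65472 ≈ -54146.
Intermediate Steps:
Z = -159 (Z = -2 - 157 = -159)
V = -89 (V = -4*(-2) - 97 = 8 - 97 = -89)
U(d) = -d/248 - 1/(248*(244 + d)) (U(d) = (1/(d + 244) + d)/(-159 - 89) = (1/(244 + d) + d)/(-248) = (d + 1/(244 + d))*(-1/248) = -d/248 - 1/(248*(244 + d)))
q = -54144
q - U(-508) = -54144 - (-1 - 1*(-508)**2 - 244*(-508))/(248*(244 - 508)) = -54144 - (-1 - 1*258064 + 123952)/(248*(-264)) = -54144 - (-1)*(-1 - 258064 + 123952)/(248*264) = -54144 - (-1)*(-134113)/(248*264) = -54144 - 1*134113/65472 = -54144 - 134113/65472 = -3545050081/65472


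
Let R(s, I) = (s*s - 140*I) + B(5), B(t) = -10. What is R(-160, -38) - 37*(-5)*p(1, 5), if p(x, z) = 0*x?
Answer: 30910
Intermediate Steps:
p(x, z) = 0
R(s, I) = -10 + s² - 140*I (R(s, I) = (s*s - 140*I) - 10 = (s² - 140*I) - 10 = -10 + s² - 140*I)
R(-160, -38) - 37*(-5)*p(1, 5) = (-10 + (-160)² - 140*(-38)) - 37*(-5)*0 = (-10 + 25600 + 5320) - (-185)*0 = 30910 - 1*0 = 30910 + 0 = 30910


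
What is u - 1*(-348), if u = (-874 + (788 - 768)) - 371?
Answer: -877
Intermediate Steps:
u = -1225 (u = (-874 + 20) - 371 = -854 - 371 = -1225)
u - 1*(-348) = -1225 - 1*(-348) = -1225 + 348 = -877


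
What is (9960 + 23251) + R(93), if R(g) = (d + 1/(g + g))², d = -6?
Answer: 1150210981/34596 ≈ 33247.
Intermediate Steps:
R(g) = (-6 + 1/(2*g))² (R(g) = (-6 + 1/(g + g))² = (-6 + 1/(2*g))²)
(9960 + 23251) + R(93) = (9960 + 23251) + (¼)*(-1 + 12*93)²/93² = 33211 + (¼)*(1/8649)*(-1 + 1116)² = 33211 + (¼)*(1/8649)*1115² = 33211 + (¼)*(1/8649)*1243225 = 33211 + 1243225/34596 = 1150210981/34596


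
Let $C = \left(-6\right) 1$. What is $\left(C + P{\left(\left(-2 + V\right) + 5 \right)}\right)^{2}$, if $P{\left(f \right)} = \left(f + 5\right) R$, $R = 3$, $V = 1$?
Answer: $441$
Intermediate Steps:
$P{\left(f \right)} = 15 + 3 f$ ($P{\left(f \right)} = \left(f + 5\right) 3 = \left(5 + f\right) 3 = 15 + 3 f$)
$C = -6$
$\left(C + P{\left(\left(-2 + V\right) + 5 \right)}\right)^{2} = \left(-6 + \left(15 + 3 \left(\left(-2 + 1\right) + 5\right)\right)\right)^{2} = \left(-6 + \left(15 + 3 \left(-1 + 5\right)\right)\right)^{2} = \left(-6 + \left(15 + 3 \cdot 4\right)\right)^{2} = \left(-6 + \left(15 + 12\right)\right)^{2} = \left(-6 + 27\right)^{2} = 21^{2} = 441$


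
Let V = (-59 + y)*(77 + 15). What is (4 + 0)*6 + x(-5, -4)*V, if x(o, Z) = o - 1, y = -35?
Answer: 51912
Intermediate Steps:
x(o, Z) = -1 + o
V = -8648 (V = (-59 - 35)*(77 + 15) = -94*92 = -8648)
(4 + 0)*6 + x(-5, -4)*V = (4 + 0)*6 + (-1 - 5)*(-8648) = 4*6 - 6*(-8648) = 24 + 51888 = 51912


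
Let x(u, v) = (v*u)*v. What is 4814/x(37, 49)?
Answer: 4814/88837 ≈ 0.054189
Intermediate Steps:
x(u, v) = u*v**2 (x(u, v) = (u*v)*v = u*v**2)
4814/x(37, 49) = 4814/((37*49**2)) = 4814/((37*2401)) = 4814/88837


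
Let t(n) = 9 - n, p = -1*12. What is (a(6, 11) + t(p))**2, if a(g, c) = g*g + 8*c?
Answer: 21025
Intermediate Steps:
a(g, c) = g**2 + 8*c
p = -12
(a(6, 11) + t(p))**2 = ((6**2 + 8*11) + (9 - 1*(-12)))**2 = ((36 + 88) + (9 + 12))**2 = (124 + 21)**2 = 145**2 = 21025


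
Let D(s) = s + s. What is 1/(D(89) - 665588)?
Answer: -1/665410 ≈ -1.5028e-6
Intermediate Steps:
D(s) = 2*s
1/(D(89) - 665588) = 1/(2*89 - 665588) = 1/(178 - 665588) = 1/(-665410) = -1/665410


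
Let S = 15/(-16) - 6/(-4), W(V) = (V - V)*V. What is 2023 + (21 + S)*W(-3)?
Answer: 2023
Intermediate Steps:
W(V) = 0 (W(V) = 0*V = 0)
S = 9/16 (S = 15*(-1/16) - 6*(-1/4) = -15/16 + 3/2 = 9/16 ≈ 0.56250)
2023 + (21 + S)*W(-3) = 2023 + (21 + 9/16)*0 = 2023 + (345/16)*0 = 2023 + 0 = 2023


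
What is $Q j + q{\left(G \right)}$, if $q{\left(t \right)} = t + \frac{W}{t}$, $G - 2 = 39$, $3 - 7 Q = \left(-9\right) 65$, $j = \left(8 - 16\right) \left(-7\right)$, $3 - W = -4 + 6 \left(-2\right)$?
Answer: $\frac{194564}{41} \approx 4745.5$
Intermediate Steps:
$W = 19$ ($W = 3 - \left(-4 + 6 \left(-2\right)\right) = 3 - \left(-4 - 12\right) = 3 - -16 = 3 + 16 = 19$)
$j = 56$ ($j = \left(-8\right) \left(-7\right) = 56$)
$Q = 84$ ($Q = \frac{3}{7} - \frac{\left(-9\right) 65}{7} = \frac{3}{7} - - \frac{585}{7} = \frac{3}{7} + \frac{585}{7} = 84$)
$G = 41$ ($G = 2 + 39 = 41$)
$q{\left(t \right)} = t + \frac{19}{t}$
$Q j + q{\left(G \right)} = 84 \cdot 56 + \left(41 + \frac{19}{41}\right) = 4704 + \left(41 + 19 \cdot \frac{1}{41}\right) = 4704 + \left(41 + \frac{19}{41}\right) = 4704 + \frac{1700}{41} = \frac{194564}{41}$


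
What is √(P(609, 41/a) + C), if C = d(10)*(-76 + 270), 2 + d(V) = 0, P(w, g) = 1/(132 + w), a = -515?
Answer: I*√213042687/741 ≈ 19.698*I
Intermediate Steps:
d(V) = -2 (d(V) = -2 + 0 = -2)
C = -388 (C = -2*(-76 + 270) = -2*194 = -388)
√(P(609, 41/a) + C) = √(1/(132 + 609) - 388) = √(1/741 - 388) = √(-287507/741) = I*√213042687/741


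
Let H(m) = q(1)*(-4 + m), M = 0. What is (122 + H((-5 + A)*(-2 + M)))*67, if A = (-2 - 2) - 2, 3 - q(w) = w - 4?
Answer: 15410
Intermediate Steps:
q(w) = 7 - w (q(w) = 3 - (w - 4) = 3 - (-4 + w) = 3 + (4 - w) = 7 - w)
A = -6 (A = -4 - 2 = -6)
H(m) = -24 + 6*m (H(m) = (7 - 1*1)*(-4 + m) = (7 - 1)*(-4 + m) = 6*(-4 + m) = -24 + 6*m)
(122 + H((-5 + A)*(-2 + M)))*67 = (122 + (-24 + 6*((-5 - 6)*(-2 + 0))))*67 = (122 + (-24 + 6*(-11*(-2))))*67 = (122 + (-24 + 6*22))*67 = (122 + (-24 + 132))*67 = (122 + 108)*67 = 230*67 = 15410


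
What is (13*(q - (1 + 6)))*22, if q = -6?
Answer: -3718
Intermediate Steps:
(13*(q - (1 + 6)))*22 = (13*(-6 - (1 + 6)))*22 = (13*(-6 - 1*7))*22 = (13*(-6 - 7))*22 = (13*(-13))*22 = -169*22 = -3718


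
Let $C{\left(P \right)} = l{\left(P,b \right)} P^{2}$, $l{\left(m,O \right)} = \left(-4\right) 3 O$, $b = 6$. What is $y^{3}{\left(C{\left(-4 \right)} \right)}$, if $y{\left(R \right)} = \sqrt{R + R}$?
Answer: $- 110592 i \approx - 1.1059 \cdot 10^{5} i$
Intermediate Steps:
$l{\left(m,O \right)} = - 12 O$
$C{\left(P \right)} = - 72 P^{2}$ ($C{\left(P \right)} = \left(-12\right) 6 P^{2} = - 72 P^{2}$)
$y{\left(R \right)} = \sqrt{2} \sqrt{R}$ ($y{\left(R \right)} = \sqrt{2 R} = \sqrt{2} \sqrt{R}$)
$y^{3}{\left(C{\left(-4 \right)} \right)} = \left(\sqrt{2} \sqrt{- 72 \left(-4\right)^{2}}\right)^{3} = \left(\sqrt{2} \sqrt{\left(-72\right) 16}\right)^{3} = \left(\sqrt{2} \sqrt{-1152}\right)^{3} = \left(\sqrt{2} \cdot 24 i \sqrt{2}\right)^{3} = \left(48 i\right)^{3} = - 110592 i$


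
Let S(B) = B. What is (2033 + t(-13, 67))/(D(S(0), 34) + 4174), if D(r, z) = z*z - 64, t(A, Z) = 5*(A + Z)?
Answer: 2303/5266 ≈ 0.43733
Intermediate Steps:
t(A, Z) = 5*A + 5*Z
D(r, z) = -64 + z² (D(r, z) = z² - 64 = -64 + z²)
(2033 + t(-13, 67))/(D(S(0), 34) + 4174) = (2033 + (5*(-13) + 5*67))/((-64 + 34²) + 4174) = (2033 + (-65 + 335))/((-64 + 1156) + 4174) = (2033 + 270)/(1092 + 4174) = 2303/5266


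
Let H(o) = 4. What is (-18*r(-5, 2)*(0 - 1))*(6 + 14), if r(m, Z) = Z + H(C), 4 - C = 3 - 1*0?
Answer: 2160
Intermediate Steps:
C = 1 (C = 4 - (3 - 1*0) = 4 - (3 + 0) = 4 - 1*3 = 4 - 3 = 1)
r(m, Z) = 4 + Z (r(m, Z) = Z + 4 = 4 + Z)
(-18*r(-5, 2)*(0 - 1))*(6 + 14) = (-18*(4 + 2)*(0 - 1))*(6 + 14) = -108*(-1)*20 = -18*(-6)*20 = 108*20 = 2160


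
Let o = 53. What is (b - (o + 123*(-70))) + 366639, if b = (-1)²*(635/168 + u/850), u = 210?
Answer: 5357856383/14280 ≈ 3.7520e+5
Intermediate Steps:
b = 57503/14280 (b = (-1)²*(635/168 + 210/850) = 1*(635*(1/168) + 210*(1/850)) = 1*(635/168 + 21/85) = 1*(57503/14280) = 57503/14280 ≈ 4.0268)
(b - (o + 123*(-70))) + 366639 = (57503/14280 - (53 + 123*(-70))) + 366639 = (57503/14280 - (53 - 8610)) + 366639 = (57503/14280 - 1*(-8557)) + 366639 = (57503/14280 + 8557) + 366639 = 122251463/14280 + 366639 = 5357856383/14280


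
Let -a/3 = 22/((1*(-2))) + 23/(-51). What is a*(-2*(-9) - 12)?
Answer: 3504/17 ≈ 206.12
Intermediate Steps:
a = 584/17 (a = -3*(22/((1*(-2))) + 23/(-51)) = -3*(22/(-2) + 23*(-1/51)) = -3*(22*(-1/2) - 23/51) = -3*(-11 - 23/51) = -3*(-584/51) = 584/17 ≈ 34.353)
a*(-2*(-9) - 12) = 584*(-2*(-9) - 12)/17 = 584*(18 - 12)/17 = (584/17)*6 = 3504/17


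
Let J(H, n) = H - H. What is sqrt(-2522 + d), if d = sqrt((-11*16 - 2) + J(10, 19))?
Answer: sqrt(-2522 + I*sqrt(178)) ≈ 0.1328 + 50.22*I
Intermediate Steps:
J(H, n) = 0
d = I*sqrt(178) (d = sqrt((-11*16 - 2) + 0) = sqrt((-176 - 2) + 0) = sqrt(-178 + 0) = sqrt(-178) = I*sqrt(178) ≈ 13.342*I)
sqrt(-2522 + d) = sqrt(-2522 + I*sqrt(178))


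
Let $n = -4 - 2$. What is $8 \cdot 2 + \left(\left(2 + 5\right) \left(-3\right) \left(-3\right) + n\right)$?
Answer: $73$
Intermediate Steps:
$n = -6$ ($n = -4 - 2 = -6$)
$8 \cdot 2 + \left(\left(2 + 5\right) \left(-3\right) \left(-3\right) + n\right) = 8 \cdot 2 - \left(6 - \left(2 + 5\right) \left(-3\right) \left(-3\right)\right) = 16 - \left(6 - 7 \left(-3\right) \left(-3\right)\right) = 16 - -57 = 16 + \left(63 - 6\right) = 16 + 57 = 73$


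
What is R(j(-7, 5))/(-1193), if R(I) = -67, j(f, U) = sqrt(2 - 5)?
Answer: 67/1193 ≈ 0.056161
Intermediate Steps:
j(f, U) = I*sqrt(3) (j(f, U) = sqrt(-3) = I*sqrt(3))
R(j(-7, 5))/(-1193) = -67/(-1193) = -67*(-1/1193) = 67/1193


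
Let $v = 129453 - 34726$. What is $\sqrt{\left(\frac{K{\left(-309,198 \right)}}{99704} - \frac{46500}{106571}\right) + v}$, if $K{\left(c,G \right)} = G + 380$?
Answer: $\frac{3 \sqrt{613800436744345427171}}{241489886} \approx 307.78$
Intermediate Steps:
$K{\left(c,G \right)} = 380 + G$
$v = 94727$ ($v = 129453 - 34726 = 94727$)
$\sqrt{\left(\frac{K{\left(-309,198 \right)}}{99704} - \frac{46500}{106571}\right) + v} = \sqrt{\left(\frac{380 + 198}{99704} - \frac{46500}{106571}\right) + 94727} = \sqrt{\left(578 \cdot \frac{1}{99704} - \frac{46500}{106571}\right) + 94727} = \sqrt{\left(\frac{289}{49852} - \frac{46500}{106571}\right) + 94727} = \sqrt{- \frac{2287318981}{5312777492} + 94727} = \sqrt{\frac{503261186165703}{5312777492}} = \frac{3 \sqrt{613800436744345427171}}{241489886}$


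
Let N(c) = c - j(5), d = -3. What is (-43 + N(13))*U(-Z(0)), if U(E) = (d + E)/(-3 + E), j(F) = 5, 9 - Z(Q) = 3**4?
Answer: -35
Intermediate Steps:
Z(Q) = -72 (Z(Q) = 9 - 1*3**4 = 9 - 1*81 = 9 - 81 = -72)
N(c) = -5 + c (N(c) = c - 1*5 = c - 5 = -5 + c)
U(E) = 1 (U(E) = (-3 + E)/(-3 + E) = 1)
(-43 + N(13))*U(-Z(0)) = (-43 + (-5 + 13))*1 = (-43 + 8)*1 = -35*1 = -35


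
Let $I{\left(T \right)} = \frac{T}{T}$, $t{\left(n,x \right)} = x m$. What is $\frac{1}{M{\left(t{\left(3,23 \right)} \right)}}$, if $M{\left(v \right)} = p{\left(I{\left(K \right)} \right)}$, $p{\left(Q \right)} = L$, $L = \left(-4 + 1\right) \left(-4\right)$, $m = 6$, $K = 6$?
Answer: $\frac{1}{12} \approx 0.083333$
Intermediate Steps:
$t{\left(n,x \right)} = 6 x$ ($t{\left(n,x \right)} = x 6 = 6 x$)
$L = 12$ ($L = \left(-3\right) \left(-4\right) = 12$)
$I{\left(T \right)} = 1$
$p{\left(Q \right)} = 12$
$M{\left(v \right)} = 12$
$\frac{1}{M{\left(t{\left(3,23 \right)} \right)}} = \frac{1}{12}$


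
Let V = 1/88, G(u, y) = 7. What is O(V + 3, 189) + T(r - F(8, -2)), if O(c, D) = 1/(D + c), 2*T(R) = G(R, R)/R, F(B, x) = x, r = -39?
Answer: -111767/1250378 ≈ -0.089387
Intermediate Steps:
T(R) = 7/(2*R) (T(R) = (7/R)/2 = 7/(2*R))
V = 1/88 ≈ 0.011364
O(V + 3, 189) + T(r - F(8, -2)) = 1/(189 + (1/88 + 3)) + 7/(2*(-39 - 1*(-2))) = 1/(189 + 265/88) + 7/(2*(-39 + 2)) = 1/(16897/88) + (7/2)/(-37) = 88/16897 + (7/2)*(-1/37) = 88/16897 - 7/74 = -111767/1250378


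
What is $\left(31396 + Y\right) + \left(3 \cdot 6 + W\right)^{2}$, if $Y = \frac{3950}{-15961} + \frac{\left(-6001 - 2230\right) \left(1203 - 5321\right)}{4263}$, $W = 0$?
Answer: $\frac{93078257312}{2346267} \approx 39671.0$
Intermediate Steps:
$Y = \frac{18654668072}{2346267}$ ($Y = 3950 \left(- \frac{1}{15961}\right) + \left(-8231\right) \left(-4118\right) \frac{1}{4263} = - \frac{3950}{15961} + 33895258 \cdot \frac{1}{4263} = - \frac{3950}{15961} + \frac{1168802}{147} = \frac{18654668072}{2346267} \approx 7950.8$)
$\left(31396 + Y\right) + \left(3 \cdot 6 + W\right)^{2} = \left(31396 + \frac{18654668072}{2346267}\right) + \left(3 \cdot 6 + 0\right)^{2} = \frac{92318066804}{2346267} + \left(18 + 0\right)^{2} = \frac{92318066804}{2346267} + 18^{2} = \frac{92318066804}{2346267} + 324 = \frac{93078257312}{2346267}$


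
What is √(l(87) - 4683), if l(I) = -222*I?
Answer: I*√23997 ≈ 154.91*I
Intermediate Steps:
√(l(87) - 4683) = √(-222*87 - 4683) = √(-19314 - 4683) = √(-23997) = I*√23997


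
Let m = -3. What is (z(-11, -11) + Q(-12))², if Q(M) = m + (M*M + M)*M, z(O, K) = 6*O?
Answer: 2732409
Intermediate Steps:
Q(M) = -3 + M*(M + M²) (Q(M) = -3 + (M*M + M)*M = -3 + (M² + M)*M = -3 + (M + M²)*M = -3 + M*(M + M²))
(z(-11, -11) + Q(-12))² = (6*(-11) + (-3 + (-12)² + (-12)³))² = (-66 + (-3 + 144 - 1728))² = (-66 - 1587)² = (-1653)² = 2732409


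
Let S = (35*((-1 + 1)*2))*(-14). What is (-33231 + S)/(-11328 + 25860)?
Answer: -11077/4844 ≈ -2.2867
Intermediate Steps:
S = 0 (S = (35*(0*2))*(-14) = (35*0)*(-14) = 0*(-14) = 0)
(-33231 + S)/(-11328 + 25860) = (-33231 + 0)/(-11328 + 25860) = -33231/14532 = -33231*1/14532 = -11077/4844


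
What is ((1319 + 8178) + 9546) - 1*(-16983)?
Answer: 36026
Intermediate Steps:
((1319 + 8178) + 9546) - 1*(-16983) = (9497 + 9546) + 16983 = 19043 + 16983 = 36026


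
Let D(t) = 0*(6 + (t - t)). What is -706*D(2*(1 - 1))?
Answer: 0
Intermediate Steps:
D(t) = 0 (D(t) = 0*(6 + 0) = 0*6 = 0)
-706*D(2*(1 - 1)) = -706*0 = 0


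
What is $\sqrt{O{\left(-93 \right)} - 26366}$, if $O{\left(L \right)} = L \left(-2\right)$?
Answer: $2 i \sqrt{6545} \approx 161.8 i$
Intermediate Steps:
$O{\left(L \right)} = - 2 L$
$\sqrt{O{\left(-93 \right)} - 26366} = \sqrt{\left(-2\right) \left(-93\right) - 26366} = \sqrt{186 - 26366} = \sqrt{-26180} = 2 i \sqrt{6545}$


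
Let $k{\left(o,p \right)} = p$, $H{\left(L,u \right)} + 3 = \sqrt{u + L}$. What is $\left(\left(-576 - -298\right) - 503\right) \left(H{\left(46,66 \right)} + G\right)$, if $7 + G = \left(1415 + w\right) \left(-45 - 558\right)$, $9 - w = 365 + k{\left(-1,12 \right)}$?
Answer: $493085131 - 3124 \sqrt{7} \approx 4.9308 \cdot 10^{8}$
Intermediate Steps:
$H{\left(L,u \right)} = -3 + \sqrt{L + u}$ ($H{\left(L,u \right)} = -3 + \sqrt{u + L} = -3 + \sqrt{L + u}$)
$w = -368$ ($w = 9 - \left(365 + 12\right) = 9 - 377 = -368$)
$G = -631348$ ($G = -7 + \left(1415 - 368\right) \left(-45 - 558\right) = -7 + 1047 \left(-603\right) = -7 - 631341 = -631348$)
$\left(\left(-576 - -298\right) - 503\right) \left(H{\left(46,66 \right)} + G\right) = \left(\left(-576 - -298\right) - 503\right) \left(\left(-3 + \sqrt{46 + 66}\right) - 631348\right) = \left(\left(-576 + 298\right) - 503\right) \left(\left(-3 + \sqrt{112}\right) - 631348\right) = \left(-278 - 503\right) \left(\left(-3 + 4 \sqrt{7}\right) - 631348\right) = - 781 \left(-631351 + 4 \sqrt{7}\right) = 493085131 - 3124 \sqrt{7}$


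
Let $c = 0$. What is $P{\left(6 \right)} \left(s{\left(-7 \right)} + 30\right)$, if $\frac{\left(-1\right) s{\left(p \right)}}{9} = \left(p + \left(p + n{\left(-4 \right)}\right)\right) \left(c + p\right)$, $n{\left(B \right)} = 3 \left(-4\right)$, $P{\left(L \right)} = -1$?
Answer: $1608$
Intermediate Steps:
$n{\left(B \right)} = -12$
$s{\left(p \right)} = - 9 p \left(-12 + 2 p\right)$ ($s{\left(p \right)} = - 9 \left(p + \left(p - 12\right)\right) \left(0 + p\right) = - 9 \left(p + \left(-12 + p\right)\right) p = - 9 \left(-12 + 2 p\right) p = - 9 p \left(-12 + 2 p\right)$)
$P{\left(6 \right)} \left(s{\left(-7 \right)} + 30\right) = - (18 \left(-7\right) \left(6 - -7\right) + 30) = - (18 \left(-7\right) \left(6 + 7\right) + 30) = - (18 \left(-7\right) 13 + 30) = - (-1638 + 30) = \left(-1\right) \left(-1608\right) = 1608$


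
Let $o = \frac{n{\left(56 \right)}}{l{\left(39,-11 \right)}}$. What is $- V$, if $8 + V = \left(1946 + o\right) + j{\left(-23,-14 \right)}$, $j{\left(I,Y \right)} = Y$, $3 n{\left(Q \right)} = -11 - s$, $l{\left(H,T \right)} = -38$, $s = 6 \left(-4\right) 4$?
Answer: $- \frac{219251}{114} \approx -1923.3$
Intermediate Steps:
$s = -96$ ($s = \left(-24\right) 4 = -96$)
$n{\left(Q \right)} = \frac{85}{3}$ ($n{\left(Q \right)} = \frac{-11 - -96}{3} = \frac{-11 + 96}{3} = \frac{1}{3} \cdot 85 = \frac{85}{3}$)
$o = - \frac{85}{114}$ ($o = \frac{85}{3 \left(-38\right)} = \frac{85}{3} \left(- \frac{1}{38}\right) = - \frac{85}{114} \approx -0.74561$)
$V = \frac{219251}{114}$ ($V = -8 + \left(\left(1946 - \frac{85}{114}\right) - 14\right) = -8 + \left(\frac{221759}{114} - 14\right) = -8 + \frac{220163}{114} = \frac{219251}{114} \approx 1923.3$)
$- V = \left(-1\right) \frac{219251}{114} = - \frac{219251}{114}$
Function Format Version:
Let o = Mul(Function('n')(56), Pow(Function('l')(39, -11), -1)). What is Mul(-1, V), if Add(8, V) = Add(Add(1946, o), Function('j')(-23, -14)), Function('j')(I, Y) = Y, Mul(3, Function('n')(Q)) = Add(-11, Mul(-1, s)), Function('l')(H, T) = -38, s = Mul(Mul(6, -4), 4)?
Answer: Rational(-219251, 114) ≈ -1923.3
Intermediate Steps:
s = -96 (s = Mul(-24, 4) = -96)
Function('n')(Q) = Rational(85, 3) (Function('n')(Q) = Mul(Rational(1, 3), Add(-11, Mul(-1, -96))) = Mul(Rational(1, 3), Add(-11, 96)) = Mul(Rational(1, 3), 85) = Rational(85, 3))
o = Rational(-85, 114) (o = Mul(Rational(85, 3), Pow(-38, -1)) = Mul(Rational(85, 3), Rational(-1, 38)) = Rational(-85, 114) ≈ -0.74561)
V = Rational(219251, 114) (V = Add(-8, Add(Add(1946, Rational(-85, 114)), -14)) = Add(-8, Add(Rational(221759, 114), -14)) = Add(-8, Rational(220163, 114)) = Rational(219251, 114) ≈ 1923.3)
Mul(-1, V) = Mul(-1, Rational(219251, 114)) = Rational(-219251, 114)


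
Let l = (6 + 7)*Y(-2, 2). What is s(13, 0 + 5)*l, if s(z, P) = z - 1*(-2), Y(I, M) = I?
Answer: -390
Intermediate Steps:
s(z, P) = 2 + z (s(z, P) = z + 2 = 2 + z)
l = -26 (l = (6 + 7)*(-2) = 13*(-2) = -26)
s(13, 0 + 5)*l = (2 + 13)*(-26) = 15*(-26) = -390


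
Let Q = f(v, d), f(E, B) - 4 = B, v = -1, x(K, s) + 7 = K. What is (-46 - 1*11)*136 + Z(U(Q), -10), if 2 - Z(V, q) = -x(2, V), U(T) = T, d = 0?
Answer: -7755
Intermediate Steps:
x(K, s) = -7 + K
f(E, B) = 4 + B
Q = 4 (Q = 4 + 0 = 4)
Z(V, q) = -3 (Z(V, q) = 2 - (-1)*(-7 + 2) = 2 - (-1)*(-5) = 2 - 1*5 = 2 - 5 = -3)
(-46 - 1*11)*136 + Z(U(Q), -10) = (-46 - 1*11)*136 - 3 = (-46 - 11)*136 - 3 = -57*136 - 3 = -7752 - 3 = -7755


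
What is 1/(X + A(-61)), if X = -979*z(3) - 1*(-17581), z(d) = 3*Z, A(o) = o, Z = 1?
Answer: 1/14583 ≈ 6.8573e-5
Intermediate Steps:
z(d) = 3 (z(d) = 3*1 = 3)
X = 14644 (X = -979*3 - 1*(-17581) = -2937 + 17581 = 14644)
1/(X + A(-61)) = 1/(14644 - 61) = 1/14583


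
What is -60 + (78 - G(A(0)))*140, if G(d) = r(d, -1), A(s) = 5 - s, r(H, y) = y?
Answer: 11000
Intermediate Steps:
G(d) = -1
-60 + (78 - G(A(0)))*140 = -60 + (78 - 1*(-1))*140 = -60 + (78 + 1)*140 = -60 + 79*140 = -60 + 11060 = 11000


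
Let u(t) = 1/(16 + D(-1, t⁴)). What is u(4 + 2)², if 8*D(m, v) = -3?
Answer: 64/15625 ≈ 0.0040960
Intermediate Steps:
D(m, v) = -3/8 (D(m, v) = (⅛)*(-3) = -3/8)
u(t) = 8/125 (u(t) = 1/(16 - 3/8) = 1/(125/8) = 8/125)
u(4 + 2)² = (8/125)² = 64/15625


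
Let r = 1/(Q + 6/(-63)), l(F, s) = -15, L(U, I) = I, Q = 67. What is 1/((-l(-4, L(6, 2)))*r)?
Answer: 281/63 ≈ 4.4603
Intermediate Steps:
r = 21/1405 (r = 1/(67 + 6/(-63)) = 1/(67 + 6*(-1/63)) = 1/(67 - 2/21) = 1/(1405/21) = 21/1405 ≈ 0.014947)
1/((-l(-4, L(6, 2)))*r) = 1/(-1*(-15)*(21/1405)) = 1/(15*(21/1405)) = 1/(63/281) = 281/63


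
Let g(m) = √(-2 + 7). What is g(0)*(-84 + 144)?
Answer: 60*√5 ≈ 134.16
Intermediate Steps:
g(m) = √5
g(0)*(-84 + 144) = √5*(-84 + 144) = √5*60 = 60*√5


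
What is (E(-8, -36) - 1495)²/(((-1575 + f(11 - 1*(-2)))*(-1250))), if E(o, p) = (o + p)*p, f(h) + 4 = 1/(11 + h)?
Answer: 95052/23684375 ≈ 0.0040133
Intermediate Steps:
f(h) = -4 + 1/(11 + h)
E(o, p) = p*(o + p)
(E(-8, -36) - 1495)²/(((-1575 + f(11 - 1*(-2)))*(-1250))) = (-36*(-8 - 36) - 1495)²/(((-1575 + (-43 - 4*(11 - 1*(-2)))/(11 + (11 - 1*(-2))))*(-1250))) = (-36*(-44) - 1495)²/(((-1575 + (-43 - 4*(11 + 2))/(11 + (11 + 2)))*(-1250))) = (1584 - 1495)²/(((-1575 + (-43 - 4*13)/(11 + 13))*(-1250))) = 89²/(((-1575 + (-43 - 52)/24)*(-1250))) = 7921/(((-1575 + (1/24)*(-95))*(-1250))) = 7921/(((-1575 - 95/24)*(-1250))) = 7921/((-37895/24*(-1250))) = 7921/(23684375/12) = 7921*(12/23684375) = 95052/23684375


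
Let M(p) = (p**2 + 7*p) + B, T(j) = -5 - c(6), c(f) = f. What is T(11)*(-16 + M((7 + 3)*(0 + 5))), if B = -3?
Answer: -31141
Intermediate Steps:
T(j) = -11 (T(j) = -5 - 1*6 = -5 - 6 = -11)
M(p) = -3 + p**2 + 7*p (M(p) = (p**2 + 7*p) - 3 = -3 + p**2 + 7*p)
T(11)*(-16 + M((7 + 3)*(0 + 5))) = -11*(-16 + (-3 + ((7 + 3)*(0 + 5))**2 + 7*((7 + 3)*(0 + 5)))) = -11*(-16 + (-3 + (10*5)**2 + 7*(10*5))) = -11*(-16 + (-3 + 50**2 + 7*50)) = -11*(-16 + (-3 + 2500 + 350)) = -11*(-16 + 2847) = -11*2831 = -31141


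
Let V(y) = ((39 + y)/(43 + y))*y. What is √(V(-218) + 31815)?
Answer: √38700221/35 ≈ 177.74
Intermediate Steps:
V(y) = y*(39 + y)/(43 + y) (V(y) = ((39 + y)/(43 + y))*y = y*(39 + y)/(43 + y))
√(V(-218) + 31815) = √(-218*(39 - 218)/(43 - 218) + 31815) = √(-218*(-179)/(-175) + 31815) = √(-218*(-1/175)*(-179) + 31815) = √(-39022/175 + 31815) = √(5528603/175) = √38700221/35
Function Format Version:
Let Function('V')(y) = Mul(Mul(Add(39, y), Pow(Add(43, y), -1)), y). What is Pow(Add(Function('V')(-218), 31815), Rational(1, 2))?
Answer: Mul(Rational(1, 35), Pow(38700221, Rational(1, 2))) ≈ 177.74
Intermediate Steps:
Function('V')(y) = Mul(y, Pow(Add(43, y), -1), Add(39, y)) (Function('V')(y) = Mul(Mul(Pow(Add(43, y), -1), Add(39, y)), y) = Mul(y, Pow(Add(43, y), -1), Add(39, y)))
Pow(Add(Function('V')(-218), 31815), Rational(1, 2)) = Pow(Add(Mul(-218, Pow(Add(43, -218), -1), Add(39, -218)), 31815), Rational(1, 2)) = Pow(Add(Mul(-218, Pow(-175, -1), -179), 31815), Rational(1, 2)) = Pow(Add(Mul(-218, Rational(-1, 175), -179), 31815), Rational(1, 2)) = Pow(Add(Rational(-39022, 175), 31815), Rational(1, 2)) = Pow(Rational(5528603, 175), Rational(1, 2)) = Mul(Rational(1, 35), Pow(38700221, Rational(1, 2)))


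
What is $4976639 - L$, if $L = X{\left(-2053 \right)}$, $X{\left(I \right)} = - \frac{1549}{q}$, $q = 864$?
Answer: $\frac{4299817645}{864} \approx 4.9766 \cdot 10^{6}$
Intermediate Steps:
$X{\left(I \right)} = - \frac{1549}{864}$
$L = - \frac{1549}{864} \approx -1.7928$
$4976639 - L = 4976639 - - \frac{1549}{864} = 4976639 + \frac{1549}{864} = \frac{4299817645}{864}$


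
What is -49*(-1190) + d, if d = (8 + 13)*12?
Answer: 58562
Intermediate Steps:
d = 252 (d = 21*12 = 252)
-49*(-1190) + d = -49*(-1190) + 252 = 58310 + 252 = 58562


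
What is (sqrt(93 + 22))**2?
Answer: 115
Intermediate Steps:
(sqrt(93 + 22))**2 = (sqrt(115))**2 = 115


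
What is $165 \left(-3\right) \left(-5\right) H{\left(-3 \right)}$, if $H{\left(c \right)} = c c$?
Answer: $22275$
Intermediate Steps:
$H{\left(c \right)} = c^{2}$
$165 \left(-3\right) \left(-5\right) H{\left(-3 \right)} = 165 \left(-3\right) \left(-5\right) \left(-3\right)^{2} = 165 \cdot 15 \cdot 9 = 165 \cdot 135 = 22275$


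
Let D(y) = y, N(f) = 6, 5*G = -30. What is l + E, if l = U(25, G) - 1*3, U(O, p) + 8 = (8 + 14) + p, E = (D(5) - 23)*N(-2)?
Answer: -103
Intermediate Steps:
G = -6 (G = (⅕)*(-30) = -6)
E = -108 (E = (5 - 23)*6 = -18*6 = -108)
U(O, p) = 14 + p (U(O, p) = -8 + ((8 + 14) + p) = -8 + (22 + p) = 14 + p)
l = 5 (l = (14 - 6) - 1*3 = 8 - 3 = 5)
l + E = 5 - 108 = -103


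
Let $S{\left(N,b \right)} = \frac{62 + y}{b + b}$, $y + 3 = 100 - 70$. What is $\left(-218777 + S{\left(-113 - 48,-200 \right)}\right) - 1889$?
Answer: $- \frac{88266489}{400} \approx -2.2067 \cdot 10^{5}$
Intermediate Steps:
$y = 27$ ($y = -3 + \left(100 - 70\right) = -3 + 30 = 27$)
$S{\left(N,b \right)} = \frac{89}{2 b}$ ($S{\left(N,b \right)} = \frac{62 + 27}{b + b} = \frac{89}{2 b}$)
$\left(-218777 + S{\left(-113 - 48,-200 \right)}\right) - 1889 = \left(-218777 + \frac{89}{2 \left(-200\right)}\right) - 1889 = \left(-218777 + \frac{89}{2} \left(- \frac{1}{200}\right)\right) - 1889 = \left(-218777 - \frac{89}{400}\right) - 1889 = - \frac{87510889}{400} - 1889 = - \frac{88266489}{400}$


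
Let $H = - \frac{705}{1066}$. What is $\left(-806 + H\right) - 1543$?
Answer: $- \frac{2504739}{1066} \approx -2349.7$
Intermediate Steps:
$H = - \frac{705}{1066}$ ($H = \left(-705\right) \frac{1}{1066} = - \frac{705}{1066} \approx -0.66135$)
$\left(-806 + H\right) - 1543 = \left(-806 - \frac{705}{1066}\right) - 1543 = - \frac{859901}{1066} - 1543 = - \frac{2504739}{1066}$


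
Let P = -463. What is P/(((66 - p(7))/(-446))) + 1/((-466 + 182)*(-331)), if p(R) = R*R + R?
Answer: 9705819001/470020 ≈ 20650.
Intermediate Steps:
p(R) = R + R² (p(R) = R² + R = R + R²)
P/(((66 - p(7))/(-446))) + 1/((-466 + 182)*(-331)) = -463*(-446/(66 - 7*(1 + 7))) + 1/((-466 + 182)*(-331)) = -463*(-446/(66 - 7*8)) - 1/331/(-284) = -463*(-446/(66 - 1*56)) - 1/284*(-1/331) = -463*(-446/(66 - 56)) + 1/94004 = -463/(10*(-1/446)) + 1/94004 = -463/(-5/223) + 1/94004 = -463*(-223/5) + 1/94004 = 103249/5 + 1/94004 = 9705819001/470020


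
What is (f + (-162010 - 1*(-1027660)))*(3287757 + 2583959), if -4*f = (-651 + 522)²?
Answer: 5058423148911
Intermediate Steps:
f = -16641/4 (f = -(-651 + 522)²/4 = -¼*(-129)² = -¼*16641 = -16641/4 ≈ -4160.3)
(f + (-162010 - 1*(-1027660)))*(3287757 + 2583959) = (-16641/4 + (-162010 - 1*(-1027660)))*(3287757 + 2583959) = (-16641/4 + (-162010 + 1027660))*5871716 = (-16641/4 + 865650)*5871716 = (3445959/4)*5871716 = 5058423148911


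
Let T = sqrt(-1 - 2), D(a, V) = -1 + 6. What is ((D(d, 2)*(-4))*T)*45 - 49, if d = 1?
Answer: -49 - 900*I*sqrt(3) ≈ -49.0 - 1558.8*I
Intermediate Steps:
D(a, V) = 5
T = I*sqrt(3) (T = sqrt(-3) = I*sqrt(3) ≈ 1.732*I)
((D(d, 2)*(-4))*T)*45 - 49 = ((5*(-4))*(I*sqrt(3)))*45 - 49 = -20*I*sqrt(3)*45 - 49 = -900*I*sqrt(3) - 49 = -49 - 900*I*sqrt(3)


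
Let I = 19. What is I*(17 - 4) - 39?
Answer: 208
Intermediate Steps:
I*(17 - 4) - 39 = 19*(17 - 4) - 39 = 19*13 - 39 = 247 - 39 = 208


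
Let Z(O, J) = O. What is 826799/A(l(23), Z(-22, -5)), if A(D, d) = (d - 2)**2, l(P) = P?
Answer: 826799/576 ≈ 1435.4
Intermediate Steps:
A(D, d) = (-2 + d)**2
826799/A(l(23), Z(-22, -5)) = 826799/((-2 - 22)**2) = 826799/((-24)**2) = 826799/576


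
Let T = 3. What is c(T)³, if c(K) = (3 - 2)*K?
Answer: 27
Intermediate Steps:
c(K) = K (c(K) = 1*K = K)
c(T)³ = 3³ = 27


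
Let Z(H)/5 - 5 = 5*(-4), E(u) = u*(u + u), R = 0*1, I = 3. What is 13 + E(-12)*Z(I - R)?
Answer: -21587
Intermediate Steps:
R = 0
E(u) = 2*u² (E(u) = u*(2*u) = 2*u²)
Z(H) = -75 (Z(H) = 25 + 5*(5*(-4)) = 25 + 5*(-20) = 25 - 100 = -75)
13 + E(-12)*Z(I - R) = 13 + (2*(-12)²)*(-75) = 13 + (2*144)*(-75) = 13 + 288*(-75) = 13 - 21600 = -21587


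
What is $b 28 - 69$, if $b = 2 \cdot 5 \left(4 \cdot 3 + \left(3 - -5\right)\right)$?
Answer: $5531$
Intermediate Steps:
$b = 200$ ($b = 10 \left(12 + \left(3 + 5\right)\right) = 10 \left(12 + 8\right) = 10 \cdot 20 = 200$)
$b 28 - 69 = 200 \cdot 28 - 69 = 5600 - 69 = 5531$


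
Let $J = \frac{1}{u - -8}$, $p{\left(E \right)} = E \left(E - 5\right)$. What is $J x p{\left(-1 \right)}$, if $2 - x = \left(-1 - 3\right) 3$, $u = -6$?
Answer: $42$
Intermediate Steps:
$p{\left(E \right)} = E \left(-5 + E\right)$
$J = \frac{1}{2}$ ($J = \frac{1}{-6 - -8} = \frac{1}{-6 + 8} = \frac{1}{2} \approx 0.5$)
$x = 14$ ($x = 2 - \left(-1 - 3\right) 3 = 2 - \left(-4\right) 3 = 2 - -12 = 2 + 12 = 14$)
$J x p{\left(-1 \right)} = \frac{1}{2} \cdot 14 \left(- (-5 - 1)\right) = 7 \left(\left(-1\right) \left(-6\right)\right) = 7 \cdot 6 = 42$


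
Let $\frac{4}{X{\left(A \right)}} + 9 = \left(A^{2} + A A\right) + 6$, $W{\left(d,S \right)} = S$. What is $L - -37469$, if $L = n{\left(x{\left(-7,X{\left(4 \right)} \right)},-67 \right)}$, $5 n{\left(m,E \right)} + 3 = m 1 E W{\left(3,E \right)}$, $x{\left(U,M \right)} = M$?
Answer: $\frac{5450874}{145} \approx 37592.0$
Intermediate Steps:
$X{\left(A \right)} = \frac{4}{-3 + 2 A^{2}}$ ($X{\left(A \right)} = \frac{4}{-9 + \left(\left(A^{2} + A A\right) + 6\right)} = \frac{4}{-9 + \left(\left(A^{2} + A^{2}\right) + 6\right)} = \frac{4}{-9 + \left(2 A^{2} + 6\right)} = \frac{4}{-9 + \left(6 + 2 A^{2}\right)} = \frac{4}{-3 + 2 A^{2}}$)
$n{\left(m,E \right)} = - \frac{3}{5} + \frac{m E^{2}}{5}$ ($n{\left(m,E \right)} = - \frac{3}{5} + \frac{m 1 E E}{5} = - \frac{3}{5} + \frac{m E E}{5} = - \frac{3}{5} + \frac{E m E}{5} = - \frac{3}{5} + \frac{m E^{2}}{5}$)
$L = \frac{17869}{145}$ ($L = - \frac{3}{5} + \frac{\frac{4}{-3 + 2 \cdot 4^{2}} \left(-67\right)^{2}}{5} = - \frac{3}{5} + \frac{1}{5} \frac{4}{-3 + 2 \cdot 16} \cdot 4489 = - \frac{3}{5} + \frac{1}{5} \frac{4}{-3 + 32} \cdot 4489 = - \frac{3}{5} + \frac{1}{5} \cdot \frac{4}{29} \cdot 4489 = - \frac{3}{5} + \frac{17956}{145} = \frac{17869}{145} \approx 123.23$)
$L - -37469 = \frac{17869}{145} - -37469 = \frac{17869}{145} + 37469 = \frac{5450874}{145}$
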